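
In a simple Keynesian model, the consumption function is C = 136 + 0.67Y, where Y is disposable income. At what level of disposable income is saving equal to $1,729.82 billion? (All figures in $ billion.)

S = Y − C = -136 + 0.33Y
-136 + 0.33Y = 1729.82, so 0.33Y = 1865.82 and Y = 5654

Y = 5654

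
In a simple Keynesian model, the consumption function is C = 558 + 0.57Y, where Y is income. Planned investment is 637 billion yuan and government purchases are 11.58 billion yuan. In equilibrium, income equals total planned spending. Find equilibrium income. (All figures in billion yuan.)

Y = C + I + G = 558 + 0.57Y + 637 + 11.58
Y − 0.57Y = 1206.58
0.43Y = 1206.58, so Y = 1206.58/0.43 = 2806

Y = 2806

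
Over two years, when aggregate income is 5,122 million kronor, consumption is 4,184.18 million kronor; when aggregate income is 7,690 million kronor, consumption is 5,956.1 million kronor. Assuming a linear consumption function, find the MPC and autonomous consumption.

MPC = 0.69; a = 650

MPC = ΔC/ΔY = (5956.1 − 4184.18)/(7690 − 5122) = 1771.92/2568 = 0.69
a = C − MPC·Y = 4184.18 − 0.69(5122) = 4184.18 − 3534.18 = 650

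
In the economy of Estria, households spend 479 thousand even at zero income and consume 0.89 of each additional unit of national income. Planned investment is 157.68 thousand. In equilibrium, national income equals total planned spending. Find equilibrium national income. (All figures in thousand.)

Y = C + I = 479 + 0.89Y + 157.68
Y − 0.89Y = 636.68
0.11Y = 636.68, so Y = 636.68/0.11 = 5788

Y = 5788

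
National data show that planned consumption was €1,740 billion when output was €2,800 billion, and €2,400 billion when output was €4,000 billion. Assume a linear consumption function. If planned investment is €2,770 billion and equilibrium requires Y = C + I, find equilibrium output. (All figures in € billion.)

Y = 6600

MPC = (2400 − 1740)/(4000 − 2800) = 660/1200 = 0.55
a = 1740 − 0.55(2800) = 200
Equilibrium: Y = 200 + 0.55Y + 2770
0.45Y = 2970, so Y = 2970/0.45 = 6600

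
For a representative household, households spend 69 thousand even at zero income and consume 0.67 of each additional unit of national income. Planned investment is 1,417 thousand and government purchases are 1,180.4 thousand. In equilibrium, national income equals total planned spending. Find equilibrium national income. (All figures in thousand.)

Y = C + I + G = 69 + 0.67Y + 1417 + 1180.4
Y − 0.67Y = 2666.4
0.33Y = 2666.4, so Y = 2666.4/0.33 = 8080

Y = 8080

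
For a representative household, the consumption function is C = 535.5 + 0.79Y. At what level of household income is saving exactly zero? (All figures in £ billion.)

Y = 2550

At break-even, C = Y: 535.5 + 0.79Y = Y
0.21Y = 535.5, so Y = 535.5/0.21 = 2550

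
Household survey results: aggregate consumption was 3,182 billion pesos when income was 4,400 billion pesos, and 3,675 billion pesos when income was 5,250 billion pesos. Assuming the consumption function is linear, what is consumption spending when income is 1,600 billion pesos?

C = 1558

MPC = (3675 − 3182)/(5250 − 4400) = 493/850 = 0.58
a = 3182 − 0.58(4400) = 3182 − 2552 = 630
C = 630 + 0.58(1600) = 630 + 928 = 1558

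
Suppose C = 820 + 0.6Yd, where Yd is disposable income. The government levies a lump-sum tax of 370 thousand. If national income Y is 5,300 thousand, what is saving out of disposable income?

Yd = Y − T = 5300 − 370 = 4930
C = 820 + 0.6(4930) = 820 + 2958 = 3778
S = Yd − C = 4930 − 3778 = 1152

S = 1152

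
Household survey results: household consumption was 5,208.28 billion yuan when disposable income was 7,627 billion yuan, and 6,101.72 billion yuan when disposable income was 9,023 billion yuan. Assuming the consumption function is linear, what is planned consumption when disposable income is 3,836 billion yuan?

C = 2782.04

MPC = (6101.72 − 5208.28)/(9023 − 7627) = 893.44/1396 = 0.64
a = 5208.28 − 0.64(7627) = 5208.28 − 4881.28 = 327
C = 327 + 0.64(3836) = 327 + 2455.04 = 2782.04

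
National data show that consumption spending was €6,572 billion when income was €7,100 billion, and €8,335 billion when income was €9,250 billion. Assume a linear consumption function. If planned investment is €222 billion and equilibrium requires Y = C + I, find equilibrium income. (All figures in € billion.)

MPC = (8335 − 6572)/(9250 − 7100) = 1763/2150 = 0.82
a = 6572 − 0.82(7100) = 750
Equilibrium: Y = 750 + 0.82Y + 222
0.18Y = 972, so Y = 972/0.18 = 5400

Y = 5400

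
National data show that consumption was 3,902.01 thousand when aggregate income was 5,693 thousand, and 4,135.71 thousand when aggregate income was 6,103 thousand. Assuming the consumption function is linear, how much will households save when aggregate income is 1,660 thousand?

MPC = (4135.71 − 3902.01)/(6103 − 5693) = 233.7/410 = 0.57
a = 3902.01 − 0.57(5693) = 3902.01 − 3245.01 = 657
C = 657 + 0.57(1660) = 1603.2
S = 1660 − 1603.2 = 56.8

S = 56.8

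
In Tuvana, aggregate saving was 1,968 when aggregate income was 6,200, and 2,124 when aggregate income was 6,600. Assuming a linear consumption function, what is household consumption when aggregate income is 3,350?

C = 2493.5

MPS = ΔS/ΔY = (2124 − 1968)/(6600 − 6200) = 156/400 = 0.39
MPC = 1 − MPS = 0.61
Autonomous saving = 1968 − 0.39(6200) = -450, so a = 450
C = 450 + 0.61(3350) = 450 + 2043.5 = 2493.5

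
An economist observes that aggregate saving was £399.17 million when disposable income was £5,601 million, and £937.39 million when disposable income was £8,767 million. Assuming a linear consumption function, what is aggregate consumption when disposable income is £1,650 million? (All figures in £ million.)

C = 1922.5

MPS = ΔS/ΔY = (937.39 − 399.17)/(8767 − 5601) = 538.22/3166 = 0.17
MPC = 1 − MPS = 0.83
Autonomous saving = 399.17 − 0.17(5601) = -553, so a = 553
C = 553 + 0.83(1650) = 553 + 1369.5 = 1922.5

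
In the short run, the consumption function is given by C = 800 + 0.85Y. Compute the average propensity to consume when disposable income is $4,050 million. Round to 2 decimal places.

APC = 1.05

C = 800 + 0.85(4050) = 4242.5
APC = C/Y = 4242.5/4050 = 1.05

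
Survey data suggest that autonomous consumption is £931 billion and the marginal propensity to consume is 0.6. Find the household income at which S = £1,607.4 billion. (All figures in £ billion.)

Y = 6346

S = Y − C = -931 + 0.4Y
-931 + 0.4Y = 1607.4, so 0.4Y = 2538.4 and Y = 6346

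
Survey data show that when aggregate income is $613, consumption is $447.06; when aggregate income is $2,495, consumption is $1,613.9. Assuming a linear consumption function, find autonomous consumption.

MPC = ΔC/ΔY = (1613.9 − 447.06)/(2495 − 613) = 1166.84/1882 = 0.62
a = C − MPC·Y = 447.06 − 0.62(613) = 447.06 − 380.06 = 67

a = 67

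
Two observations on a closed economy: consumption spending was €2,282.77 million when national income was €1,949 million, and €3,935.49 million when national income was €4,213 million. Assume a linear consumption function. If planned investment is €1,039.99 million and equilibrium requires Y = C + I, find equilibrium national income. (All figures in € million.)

MPC = (3935.49 − 2282.77)/(4213 − 1949) = 1652.72/2264 = 0.73
a = 2282.77 − 0.73(1949) = 860
Equilibrium: Y = 860 + 0.73Y + 1039.99
0.27Y = 1899.99, so Y = 1899.99/0.27 = 7037

Y = 7037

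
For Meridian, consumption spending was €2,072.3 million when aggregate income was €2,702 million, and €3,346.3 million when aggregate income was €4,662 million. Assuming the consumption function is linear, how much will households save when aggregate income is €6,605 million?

S = 1995.75

MPC = (3346.3 − 2072.3)/(4662 − 2702) = 1274/1960 = 0.65
a = 2072.3 − 0.65(2702) = 2072.3 − 1756.3 = 316
C = 316 + 0.65(6605) = 4609.25
S = 6605 − 4609.25 = 1995.75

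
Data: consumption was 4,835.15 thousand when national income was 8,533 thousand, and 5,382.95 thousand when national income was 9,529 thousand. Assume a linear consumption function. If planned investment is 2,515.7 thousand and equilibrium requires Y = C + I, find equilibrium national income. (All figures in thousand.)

Y = 5906

MPC = (5382.95 − 4835.15)/(9529 − 8533) = 547.8/996 = 0.55
a = 4835.15 − 0.55(8533) = 142
Equilibrium: Y = 142 + 0.55Y + 2515.7
0.45Y = 2657.7, so Y = 2657.7/0.45 = 5906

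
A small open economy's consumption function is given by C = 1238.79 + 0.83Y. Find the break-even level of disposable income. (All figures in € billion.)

Y = 7287

At break-even, C = Y: 1238.79 + 0.83Y = Y
0.17Y = 1238.79, so Y = 1238.79/0.17 = 7287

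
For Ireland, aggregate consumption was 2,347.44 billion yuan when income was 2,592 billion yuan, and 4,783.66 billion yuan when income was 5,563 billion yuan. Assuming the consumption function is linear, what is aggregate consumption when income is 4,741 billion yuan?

MPC = (4783.66 − 2347.44)/(5563 − 2592) = 2436.22/2971 = 0.82
a = 2347.44 − 0.82(2592) = 2347.44 − 2125.44 = 222
C = 222 + 0.82(4741) = 222 + 3887.62 = 4109.62

C = 4109.62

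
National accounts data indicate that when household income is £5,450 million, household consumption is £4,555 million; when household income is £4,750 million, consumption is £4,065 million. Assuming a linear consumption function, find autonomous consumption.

a = 740

MPC = ΔC/ΔY = (4555 − 4065)/(5450 − 4750) = 490/700 = 0.7
a = C − MPC·Y = 4065 − 0.7(4750) = 4065 − 3325 = 740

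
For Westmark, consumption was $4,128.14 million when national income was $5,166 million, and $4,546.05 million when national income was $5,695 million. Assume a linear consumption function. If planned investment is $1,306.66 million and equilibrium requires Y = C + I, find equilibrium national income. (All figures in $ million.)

Y = 6446

MPC = (4546.05 − 4128.14)/(5695 − 5166) = 417.91/529 = 0.79
a = 4128.14 − 0.79(5166) = 47
Equilibrium: Y = 47 + 0.79Y + 1306.66
0.21Y = 1353.66, so Y = 1353.66/0.21 = 6446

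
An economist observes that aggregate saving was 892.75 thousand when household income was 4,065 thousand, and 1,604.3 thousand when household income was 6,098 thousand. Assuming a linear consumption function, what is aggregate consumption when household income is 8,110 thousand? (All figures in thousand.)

MPS = ΔS/ΔY = (1604.3 − 892.75)/(6098 − 4065) = 711.55/2033 = 0.35
MPC = 1 − MPS = 0.65
Autonomous saving = 892.75 − 0.35(4065) = -530, so a = 530
C = 530 + 0.65(8110) = 530 + 5271.5 = 5801.5

C = 5801.5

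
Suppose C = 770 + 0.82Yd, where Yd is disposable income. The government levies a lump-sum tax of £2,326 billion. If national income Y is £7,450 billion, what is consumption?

Yd = Y − T = 7450 − 2326 = 5124
C = 770 + 0.82(5124) = 770 + 4201.68 = 4971.68

C = 4971.68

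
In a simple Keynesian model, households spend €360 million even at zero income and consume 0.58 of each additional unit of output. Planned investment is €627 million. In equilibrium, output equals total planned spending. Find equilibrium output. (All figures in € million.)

Y = C + I = 360 + 0.58Y + 627
Y − 0.58Y = 987
0.42Y = 987, so Y = 987/0.42 = 2350

Y = 2350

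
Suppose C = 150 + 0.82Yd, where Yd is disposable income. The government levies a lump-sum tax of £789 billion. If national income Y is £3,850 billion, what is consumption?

C = 2660.02

Yd = Y − T = 3850 − 789 = 3061
C = 150 + 0.82(3061) = 150 + 2510.02 = 2660.02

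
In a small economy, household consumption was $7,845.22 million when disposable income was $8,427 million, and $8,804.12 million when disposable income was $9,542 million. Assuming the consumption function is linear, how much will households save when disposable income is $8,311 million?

MPC = (8804.12 − 7845.22)/(9542 − 8427) = 958.9/1115 = 0.86
a = 7845.22 − 0.86(8427) = 7845.22 − 7247.22 = 598
C = 598 + 0.86(8311) = 7745.46
S = 8311 − 7745.46 = 565.54

S = 565.54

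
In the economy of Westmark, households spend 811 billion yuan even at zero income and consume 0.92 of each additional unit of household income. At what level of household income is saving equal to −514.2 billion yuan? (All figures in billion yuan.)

S = Y − C = -811 + 0.08Y
-811 + 0.08Y = -514.2, so 0.08Y = 296.8 and Y = 3710

Y = 3710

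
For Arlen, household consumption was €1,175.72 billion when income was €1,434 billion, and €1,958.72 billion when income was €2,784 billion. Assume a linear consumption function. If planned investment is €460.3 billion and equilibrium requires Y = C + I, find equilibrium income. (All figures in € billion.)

Y = 1915

MPC = (1958.72 − 1175.72)/(2784 − 1434) = 783/1350 = 0.58
a = 1175.72 − 0.58(1434) = 344
Equilibrium: Y = 344 + 0.58Y + 460.3
0.42Y = 804.3, so Y = 804.3/0.42 = 1915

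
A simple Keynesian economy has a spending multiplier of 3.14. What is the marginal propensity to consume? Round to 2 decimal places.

k = 1/(1 − MPC), so 1 − MPC = 1/k = 1/3.14 = 0.3185
MPC = 1 − 0.3185 = 0.68

MPC = 0.68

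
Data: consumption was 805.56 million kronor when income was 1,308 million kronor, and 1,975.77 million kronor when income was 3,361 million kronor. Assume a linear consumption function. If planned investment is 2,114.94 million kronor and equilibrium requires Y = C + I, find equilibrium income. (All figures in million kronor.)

MPC = (1975.77 − 805.56)/(3361 − 1308) = 1170.21/2053 = 0.57
a = 805.56 − 0.57(1308) = 60
Equilibrium: Y = 60 + 0.57Y + 2114.94
0.43Y = 2174.94, so Y = 2174.94/0.43 = 5058

Y = 5058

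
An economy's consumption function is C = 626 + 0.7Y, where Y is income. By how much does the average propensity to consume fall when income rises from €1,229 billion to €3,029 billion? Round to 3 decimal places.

ΔAPC = 0.303

At Y = 1229: C = 626 + 0.7(1229) = 1486.3, APC = 1486.3/1229 = 1.2094
At Y = 3029: C = 2746.3, APC = 2746.3/3029 = 0.9067
Fall in APC = 1.2094 − 0.9067 = 0.3027 ≈ 0.303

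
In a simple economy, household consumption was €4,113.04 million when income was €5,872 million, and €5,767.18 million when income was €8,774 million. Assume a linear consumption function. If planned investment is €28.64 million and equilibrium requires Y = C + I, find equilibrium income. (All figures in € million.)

Y = 1848

MPC = (5767.18 − 4113.04)/(8774 − 5872) = 1654.14/2902 = 0.57
a = 4113.04 − 0.57(5872) = 766
Equilibrium: Y = 766 + 0.57Y + 28.64
0.43Y = 794.64, so Y = 794.64/0.43 = 1848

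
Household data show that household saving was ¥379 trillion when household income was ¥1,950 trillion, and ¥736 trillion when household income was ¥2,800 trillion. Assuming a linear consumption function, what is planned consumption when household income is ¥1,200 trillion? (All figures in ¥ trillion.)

C = 1136

MPS = ΔS/ΔY = (736 − 379)/(2800 − 1950) = 357/850 = 0.42
MPC = 1 − MPS = 0.58
Autonomous saving = 379 − 0.42(1950) = -440, so a = 440
C = 440 + 0.58(1200) = 440 + 696 = 1136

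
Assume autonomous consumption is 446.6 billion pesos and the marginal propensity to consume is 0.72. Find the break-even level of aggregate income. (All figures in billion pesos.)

Y = 1595

At break-even, C = Y: 446.6 + 0.72Y = Y
0.28Y = 446.6, so Y = 446.6/0.28 = 1595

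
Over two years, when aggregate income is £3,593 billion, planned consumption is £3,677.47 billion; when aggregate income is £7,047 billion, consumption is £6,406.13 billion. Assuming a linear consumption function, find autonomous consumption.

a = 839

MPC = ΔC/ΔY = (6406.13 − 3677.47)/(7047 − 3593) = 2728.66/3454 = 0.79
a = C − MPC·Y = 3677.47 − 0.79(3593) = 3677.47 − 2838.47 = 839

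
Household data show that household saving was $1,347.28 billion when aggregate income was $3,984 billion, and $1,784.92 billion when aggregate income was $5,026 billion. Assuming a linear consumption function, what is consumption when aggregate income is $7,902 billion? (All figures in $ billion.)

MPS = ΔS/ΔY = (1784.92 − 1347.28)/(5026 − 3984) = 437.64/1042 = 0.42
MPC = 1 − MPS = 0.58
Autonomous saving = 1347.28 − 0.42(3984) = -326, so a = 326
C = 326 + 0.58(7902) = 326 + 4583.16 = 4909.16

C = 4909.16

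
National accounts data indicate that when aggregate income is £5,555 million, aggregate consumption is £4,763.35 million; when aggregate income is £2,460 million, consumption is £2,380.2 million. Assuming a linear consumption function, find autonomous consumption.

MPC = ΔC/ΔY = (4763.35 − 2380.2)/(5555 − 2460) = 2383.15/3095 = 0.77
a = C − MPC·Y = 2380.2 − 0.77(2460) = 2380.2 − 1894.2 = 486

a = 486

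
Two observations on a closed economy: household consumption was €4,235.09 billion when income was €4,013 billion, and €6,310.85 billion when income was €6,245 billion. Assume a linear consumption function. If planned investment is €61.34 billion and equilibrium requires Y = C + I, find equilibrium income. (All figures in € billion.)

Y = 8062

MPC = (6310.85 − 4235.09)/(6245 − 4013) = 2075.76/2232 = 0.93
a = 4235.09 − 0.93(4013) = 503
Equilibrium: Y = 503 + 0.93Y + 61.34
0.07Y = 564.34, so Y = 564.34/0.07 = 8062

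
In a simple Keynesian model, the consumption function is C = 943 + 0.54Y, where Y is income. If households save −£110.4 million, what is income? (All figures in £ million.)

S = Y − C = -943 + 0.46Y
-943 + 0.46Y = -110.4, so 0.46Y = 832.6 and Y = 1810

Y = 1810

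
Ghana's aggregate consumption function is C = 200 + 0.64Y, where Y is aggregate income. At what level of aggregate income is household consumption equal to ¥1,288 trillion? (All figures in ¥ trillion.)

Y = 1700

200 + 0.64Y = 1288
0.64Y = 1088, so Y = 1088/0.64 = 1700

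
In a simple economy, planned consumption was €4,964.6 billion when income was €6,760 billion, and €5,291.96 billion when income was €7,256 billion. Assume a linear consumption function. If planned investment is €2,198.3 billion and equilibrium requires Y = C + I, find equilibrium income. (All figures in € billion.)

Y = 7945

MPC = (5291.96 − 4964.6)/(7256 − 6760) = 327.36/496 = 0.66
a = 4964.6 − 0.66(6760) = 503
Equilibrium: Y = 503 + 0.66Y + 2198.3
0.34Y = 2701.3, so Y = 2701.3/0.34 = 7945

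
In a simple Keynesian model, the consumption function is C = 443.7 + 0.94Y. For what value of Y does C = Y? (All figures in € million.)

At break-even, C = Y: 443.7 + 0.94Y = Y
0.06Y = 443.7, so Y = 443.7/0.06 = 7395

Y = 7395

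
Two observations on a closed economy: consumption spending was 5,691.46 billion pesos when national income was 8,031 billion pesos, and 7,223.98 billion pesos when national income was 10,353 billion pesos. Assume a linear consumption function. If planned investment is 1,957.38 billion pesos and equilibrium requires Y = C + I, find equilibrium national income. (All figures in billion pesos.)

Y = 6907

MPC = (7223.98 − 5691.46)/(10353 − 8031) = 1532.52/2322 = 0.66
a = 5691.46 − 0.66(8031) = 391
Equilibrium: Y = 391 + 0.66Y + 1957.38
0.34Y = 2348.38, so Y = 2348.38/0.34 = 6907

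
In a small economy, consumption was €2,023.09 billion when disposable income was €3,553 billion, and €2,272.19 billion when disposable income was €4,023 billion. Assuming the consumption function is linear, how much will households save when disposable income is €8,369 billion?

MPC = (2272.19 − 2023.09)/(4023 − 3553) = 249.1/470 = 0.53
a = 2023.09 − 0.53(3553) = 2023.09 − 1883.09 = 140
C = 140 + 0.53(8369) = 4575.57
S = 8369 − 4575.57 = 3793.43

S = 3793.43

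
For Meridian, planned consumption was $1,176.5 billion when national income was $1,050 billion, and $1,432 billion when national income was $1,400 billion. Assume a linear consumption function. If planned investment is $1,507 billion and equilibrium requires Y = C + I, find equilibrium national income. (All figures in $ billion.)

MPC = (1432 − 1176.5)/(1400 − 1050) = 255.5/350 = 0.73
a = 1176.5 − 0.73(1050) = 410
Equilibrium: Y = 410 + 0.73Y + 1507
0.27Y = 1917, so Y = 1917/0.27 = 7100

Y = 7100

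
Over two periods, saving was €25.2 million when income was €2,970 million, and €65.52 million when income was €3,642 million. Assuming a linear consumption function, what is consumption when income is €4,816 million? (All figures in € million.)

MPS = ΔS/ΔY = (65.52 − 25.2)/(3642 − 2970) = 40.32/672 = 0.06
MPC = 1 − MPS = 0.94
Autonomous saving = 25.2 − 0.06(2970) = -153, so a = 153
C = 153 + 0.94(4816) = 153 + 4527.04 = 4680.04

C = 4680.04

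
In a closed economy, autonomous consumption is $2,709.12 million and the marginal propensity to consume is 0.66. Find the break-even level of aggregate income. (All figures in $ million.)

Y = 7968

At break-even, C = Y: 2709.12 + 0.66Y = Y
0.34Y = 2709.12, so Y = 2709.12/0.34 = 7968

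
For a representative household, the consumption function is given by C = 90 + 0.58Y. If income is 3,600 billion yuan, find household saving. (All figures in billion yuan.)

S = 1422

C = 90 + 0.58(3600) = 90 + 2088 = 2178
S = Y − C = 3600 − 2178 = 1422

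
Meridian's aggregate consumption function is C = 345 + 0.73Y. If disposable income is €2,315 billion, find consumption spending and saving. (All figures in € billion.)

C = 345 + 0.73(2315) = 345 + 1689.95 = 2034.95
S = Y − C = 2315 − 2034.95 = 280.05

C = 2034.95; S = 280.05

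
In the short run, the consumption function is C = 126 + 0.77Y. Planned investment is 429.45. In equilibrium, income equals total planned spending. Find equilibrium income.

Y = 2415

Y = C + I = 126 + 0.77Y + 429.45
Y − 0.77Y = 555.45
0.23Y = 555.45, so Y = 555.45/0.23 = 2415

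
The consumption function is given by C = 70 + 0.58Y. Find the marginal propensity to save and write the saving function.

MPS = 0.42; S = -70 + 0.42Y

MPS = 1 − MPC = 1 − 0.58 = 0.42
S = Y − C = -70 + 0.42Y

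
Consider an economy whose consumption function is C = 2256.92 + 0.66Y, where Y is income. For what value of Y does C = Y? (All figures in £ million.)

At break-even, C = Y: 2256.92 + 0.66Y = Y
0.34Y = 2256.92, so Y = 2256.92/0.34 = 6638

Y = 6638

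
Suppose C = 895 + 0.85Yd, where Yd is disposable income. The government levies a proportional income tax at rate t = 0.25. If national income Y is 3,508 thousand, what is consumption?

C = 3131.35

Yd = (1 − 0.25)(3508) = 0.75(3508) = 2631
C = 895 + 0.85(2631) = 895 + 2236.35 = 3131.35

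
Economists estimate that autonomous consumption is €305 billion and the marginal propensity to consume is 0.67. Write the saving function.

S = Y − C = Y − (305 + 0.67Y) = -305 + (1 − 0.67)Y

S = -305 + 0.33Y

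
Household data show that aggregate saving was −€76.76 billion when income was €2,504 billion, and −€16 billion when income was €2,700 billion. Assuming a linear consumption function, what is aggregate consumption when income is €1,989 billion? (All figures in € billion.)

MPS = ΔS/ΔY = (-16 − (-76.76))/(2700 − 2504) = 60.76/196 = 0.31
MPC = 1 − MPS = 0.69
Autonomous saving = -76.76 − 0.31(2504) = -853, so a = 853
C = 853 + 0.69(1989) = 853 + 1372.41 = 2225.41

C = 2225.41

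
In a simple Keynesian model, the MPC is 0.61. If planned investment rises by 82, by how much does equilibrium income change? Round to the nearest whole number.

The multiplier is 1/(1 − MPC) = 1/0.39.
ΔY = 82/0.39 = 210.26 ≈ 210

ΔY ≈ 210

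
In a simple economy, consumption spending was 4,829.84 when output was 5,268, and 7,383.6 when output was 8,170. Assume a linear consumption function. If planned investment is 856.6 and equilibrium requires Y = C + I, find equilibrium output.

Y = 8755

MPC = (7383.6 − 4829.84)/(8170 − 5268) = 2553.76/2902 = 0.88
a = 4829.84 − 0.88(5268) = 194
Equilibrium: Y = 194 + 0.88Y + 856.6
0.12Y = 1050.6, so Y = 1050.6/0.12 = 8755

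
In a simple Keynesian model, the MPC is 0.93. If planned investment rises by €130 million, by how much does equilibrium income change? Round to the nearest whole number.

The multiplier is 1/(1 − MPC) = 1/0.07.
ΔY = 130/0.07 = 1857.14 ≈ 1857

ΔY ≈ 1857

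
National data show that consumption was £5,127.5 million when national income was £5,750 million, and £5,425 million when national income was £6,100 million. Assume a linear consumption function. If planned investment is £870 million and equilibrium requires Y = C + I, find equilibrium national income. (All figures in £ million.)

MPC = (5425 − 5127.5)/(6100 − 5750) = 297.5/350 = 0.85
a = 5127.5 − 0.85(5750) = 240
Equilibrium: Y = 240 + 0.85Y + 870
0.15Y = 1110, so Y = 1110/0.15 = 7400

Y = 7400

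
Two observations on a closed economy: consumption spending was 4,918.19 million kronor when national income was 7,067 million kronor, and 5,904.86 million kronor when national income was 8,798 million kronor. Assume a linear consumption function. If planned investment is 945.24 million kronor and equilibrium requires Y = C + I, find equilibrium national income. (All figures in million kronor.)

MPC = (5904.86 − 4918.19)/(8798 − 7067) = 986.67/1731 = 0.57
a = 4918.19 − 0.57(7067) = 890
Equilibrium: Y = 890 + 0.57Y + 945.24
0.43Y = 1835.24, so Y = 1835.24/0.43 = 4268

Y = 4268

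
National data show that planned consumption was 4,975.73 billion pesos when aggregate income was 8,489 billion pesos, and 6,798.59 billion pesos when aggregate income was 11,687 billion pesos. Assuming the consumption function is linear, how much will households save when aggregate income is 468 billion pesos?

MPC = (6798.59 − 4975.73)/(11687 − 8489) = 1822.86/3198 = 0.57
a = 4975.73 − 0.57(8489) = 4975.73 − 4838.73 = 137
C = 137 + 0.57(468) = 403.76
S = 468 − 403.76 = 64.24

S = 64.24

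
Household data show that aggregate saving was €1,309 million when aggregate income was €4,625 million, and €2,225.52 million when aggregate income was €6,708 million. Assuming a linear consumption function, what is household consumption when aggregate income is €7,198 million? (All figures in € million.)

MPS = ΔS/ΔY = (2225.52 − 1309)/(6708 − 4625) = 916.52/2083 = 0.44
MPC = 1 − MPS = 0.56
Autonomous saving = 1309 − 0.44(4625) = -726, so a = 726
C = 726 + 0.56(7198) = 726 + 4030.88 = 4756.88

C = 4756.88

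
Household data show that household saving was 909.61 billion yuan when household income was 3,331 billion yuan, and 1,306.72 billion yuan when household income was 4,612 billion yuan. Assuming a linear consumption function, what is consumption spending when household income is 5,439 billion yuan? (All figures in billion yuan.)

MPS = ΔS/ΔY = (1306.72 − 909.61)/(4612 − 3331) = 397.11/1281 = 0.31
MPC = 1 − MPS = 0.69
Autonomous saving = 909.61 − 0.31(3331) = -123, so a = 123
C = 123 + 0.69(5439) = 123 + 3752.91 = 3875.91

C = 3875.91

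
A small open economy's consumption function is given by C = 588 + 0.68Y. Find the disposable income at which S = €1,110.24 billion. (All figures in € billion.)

Y = 5307

S = Y − C = -588 + 0.32Y
-588 + 0.32Y = 1110.24, so 0.32Y = 1698.24 and Y = 5307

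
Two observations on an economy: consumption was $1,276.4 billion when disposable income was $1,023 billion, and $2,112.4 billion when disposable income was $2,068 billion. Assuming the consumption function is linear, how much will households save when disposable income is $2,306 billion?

MPC = (2112.4 − 1276.4)/(2068 − 1023) = 836/1045 = 0.8
a = 1276.4 − 0.8(1023) = 1276.4 − 818.4 = 458
C = 458 + 0.8(2306) = 2302.8
S = 2306 − 2302.8 = 3.2

S = 3.2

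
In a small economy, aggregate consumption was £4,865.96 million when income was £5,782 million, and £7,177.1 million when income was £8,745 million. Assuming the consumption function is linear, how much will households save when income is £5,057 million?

S = 756.54

MPC = (7177.1 − 4865.96)/(8745 − 5782) = 2311.14/2963 = 0.78
a = 4865.96 − 0.78(5782) = 4865.96 − 4509.96 = 356
C = 356 + 0.78(5057) = 4300.46
S = 5057 − 4300.46 = 756.54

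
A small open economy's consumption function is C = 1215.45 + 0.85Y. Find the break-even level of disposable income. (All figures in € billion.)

Y = 8103

At break-even, C = Y: 1215.45 + 0.85Y = Y
0.15Y = 1215.45, so Y = 1215.45/0.15 = 8103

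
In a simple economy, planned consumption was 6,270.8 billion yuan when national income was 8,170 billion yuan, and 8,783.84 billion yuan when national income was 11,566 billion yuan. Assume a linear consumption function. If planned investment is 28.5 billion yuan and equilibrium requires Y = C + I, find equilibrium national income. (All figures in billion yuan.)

MPC = (8783.84 − 6270.8)/(11566 − 8170) = 2513.04/3396 = 0.74
a = 6270.8 − 0.74(8170) = 225
Equilibrium: Y = 225 + 0.74Y + 28.5
0.26Y = 253.5, so Y = 253.5/0.26 = 975

Y = 975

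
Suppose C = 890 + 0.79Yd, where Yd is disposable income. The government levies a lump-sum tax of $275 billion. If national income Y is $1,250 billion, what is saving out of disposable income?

Yd = Y − T = 1250 − 275 = 975
C = 890 + 0.79(975) = 890 + 770.25 = 1660.25
S = Yd − C = 975 − 1660.25 = -685.25

S = -685.25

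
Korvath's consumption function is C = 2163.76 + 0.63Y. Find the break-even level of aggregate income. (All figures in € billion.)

Y = 5848

At break-even, C = Y: 2163.76 + 0.63Y = Y
0.37Y = 2163.76, so Y = 2163.76/0.37 = 5848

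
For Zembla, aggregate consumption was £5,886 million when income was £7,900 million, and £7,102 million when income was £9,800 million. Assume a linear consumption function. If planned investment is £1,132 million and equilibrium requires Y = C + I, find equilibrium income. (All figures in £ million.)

Y = 5450

MPC = (7102 − 5886)/(9800 − 7900) = 1216/1900 = 0.64
a = 5886 − 0.64(7900) = 830
Equilibrium: Y = 830 + 0.64Y + 1132
0.36Y = 1962, so Y = 1962/0.36 = 5450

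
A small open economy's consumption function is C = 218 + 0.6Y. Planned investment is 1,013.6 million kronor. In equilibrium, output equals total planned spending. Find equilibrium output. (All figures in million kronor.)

Y = 3079

Y = C + I = 218 + 0.6Y + 1013.6
Y − 0.6Y = 1231.6
0.4Y = 1231.6, so Y = 1231.6/0.4 = 3079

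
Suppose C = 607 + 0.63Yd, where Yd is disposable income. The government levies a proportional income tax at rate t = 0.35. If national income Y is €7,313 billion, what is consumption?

C = 3601.6735

Yd = (1 − 0.35)(7313) = 0.65(7313) = 4753.45
C = 607 + 0.63(4753.45) = 607 + 2994.6735 = 3601.6735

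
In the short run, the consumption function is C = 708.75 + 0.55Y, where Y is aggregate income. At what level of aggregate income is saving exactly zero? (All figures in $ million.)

Y = 1575

At break-even, C = Y: 708.75 + 0.55Y = Y
0.45Y = 708.75, so Y = 708.75/0.45 = 1575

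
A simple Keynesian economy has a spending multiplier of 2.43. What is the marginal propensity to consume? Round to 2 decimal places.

MPC = 0.59

k = 1/(1 − MPC), so 1 − MPC = 1/k = 1/2.43 = 0.4115
MPC = 1 − 0.4115 = 0.59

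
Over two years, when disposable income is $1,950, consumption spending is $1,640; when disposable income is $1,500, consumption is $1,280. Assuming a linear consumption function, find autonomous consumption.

MPC = ΔC/ΔY = (1640 − 1280)/(1950 − 1500) = 360/450 = 0.8
a = C − MPC·Y = 1280 − 0.8(1500) = 1280 − 1200 = 80

a = 80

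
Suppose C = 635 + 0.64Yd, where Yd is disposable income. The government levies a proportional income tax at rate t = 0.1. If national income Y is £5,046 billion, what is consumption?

C = 3541.496

Yd = (1 − 0.1)(5046) = 0.9(5046) = 4541.4
C = 635 + 0.64(4541.4) = 635 + 2906.496 = 3541.496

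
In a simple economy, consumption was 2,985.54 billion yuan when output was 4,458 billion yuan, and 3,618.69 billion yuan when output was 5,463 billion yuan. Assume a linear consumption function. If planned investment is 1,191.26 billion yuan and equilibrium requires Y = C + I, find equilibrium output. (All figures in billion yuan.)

MPC = (3618.69 − 2985.54)/(5463 − 4458) = 633.15/1005 = 0.63
a = 2985.54 − 0.63(4458) = 177
Equilibrium: Y = 177 + 0.63Y + 1191.26
0.37Y = 1368.26, so Y = 1368.26/0.37 = 3698

Y = 3698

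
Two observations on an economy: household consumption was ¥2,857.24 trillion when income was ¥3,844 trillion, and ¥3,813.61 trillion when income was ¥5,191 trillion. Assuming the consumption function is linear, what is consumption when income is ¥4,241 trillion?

MPC = (3813.61 − 2857.24)/(5191 − 3844) = 956.37/1347 = 0.71
a = 2857.24 − 0.71(3844) = 2857.24 − 2729.24 = 128
C = 128 + 0.71(4241) = 128 + 3011.11 = 3139.11

C = 3139.11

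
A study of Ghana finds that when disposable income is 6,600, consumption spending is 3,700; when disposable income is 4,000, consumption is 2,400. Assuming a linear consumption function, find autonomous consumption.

MPC = ΔC/ΔY = (3700 − 2400)/(6600 − 4000) = 1300/2600 = 0.5
a = C − MPC·Y = 2400 − 0.5(4000) = 2400 − 2000 = 400

a = 400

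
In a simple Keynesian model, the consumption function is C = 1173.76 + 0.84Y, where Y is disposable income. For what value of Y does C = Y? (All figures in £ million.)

Y = 7336

At break-even, C = Y: 1173.76 + 0.84Y = Y
0.16Y = 1173.76, so Y = 1173.76/0.16 = 7336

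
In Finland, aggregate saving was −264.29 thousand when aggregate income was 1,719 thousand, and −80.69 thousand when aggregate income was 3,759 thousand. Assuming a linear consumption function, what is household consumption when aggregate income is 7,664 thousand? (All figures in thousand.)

C = 7393.24

MPS = ΔS/ΔY = (-80.69 − (-264.29))/(3759 − 1719) = 183.6/2040 = 0.09
MPC = 1 − MPS = 0.91
Autonomous saving = -264.29 − 0.09(1719) = -419, so a = 419
C = 419 + 0.91(7664) = 419 + 6974.24 = 7393.24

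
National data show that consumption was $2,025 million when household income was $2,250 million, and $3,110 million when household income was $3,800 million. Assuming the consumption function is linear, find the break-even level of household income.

MPC = (3110 − 2025)/(3800 − 2250) = 1085/1550 = 0.7
a = 2025 − 0.7(2250) = 2025 − 1575 = 450
Break-even: Y = a/(1−MPC) = 450/0.3 = 1500

Y = 1500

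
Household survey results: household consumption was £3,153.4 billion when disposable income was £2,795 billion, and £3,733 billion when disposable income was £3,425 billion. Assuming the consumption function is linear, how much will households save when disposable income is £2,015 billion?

MPC = (3733 − 3153.4)/(3425 − 2795) = 579.6/630 = 0.92
a = 3153.4 − 0.92(2795) = 3153.4 − 2571.4 = 582
C = 582 + 0.92(2015) = 2435.8
S = 2015 − 2435.8 = -420.8

S = -420.8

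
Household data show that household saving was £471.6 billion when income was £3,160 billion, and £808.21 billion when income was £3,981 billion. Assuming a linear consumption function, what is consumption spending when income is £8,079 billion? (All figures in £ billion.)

MPS = ΔS/ΔY = (808.21 − 471.6)/(3981 − 3160) = 336.61/821 = 0.41
MPC = 1 − MPS = 0.59
Autonomous saving = 471.6 − 0.41(3160) = -824, so a = 824
C = 824 + 0.59(8079) = 824 + 4766.61 = 5590.61

C = 5590.61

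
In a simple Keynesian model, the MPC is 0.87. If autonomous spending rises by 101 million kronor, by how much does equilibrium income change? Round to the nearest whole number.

ΔY ≈ 777

The multiplier is 1/(1 − MPC) = 1/0.13.
ΔY = 101/0.13 = 776.92 ≈ 777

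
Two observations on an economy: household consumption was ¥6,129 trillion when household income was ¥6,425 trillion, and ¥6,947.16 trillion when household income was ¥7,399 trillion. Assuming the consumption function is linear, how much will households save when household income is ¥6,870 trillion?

S = 367.2

MPC = (6947.16 − 6129)/(7399 − 6425) = 818.16/974 = 0.84
a = 6129 − 0.84(6425) = 6129 − 5397 = 732
C = 732 + 0.84(6870) = 6502.8
S = 6870 − 6502.8 = 367.2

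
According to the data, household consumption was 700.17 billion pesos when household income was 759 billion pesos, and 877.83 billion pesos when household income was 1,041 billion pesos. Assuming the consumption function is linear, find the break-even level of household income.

MPC = (877.83 − 700.17)/(1041 − 759) = 177.66/282 = 0.63
a = 700.17 − 0.63(759) = 700.17 − 478.17 = 222
Break-even: Y = a/(1−MPC) = 222/0.37 = 600

Y = 600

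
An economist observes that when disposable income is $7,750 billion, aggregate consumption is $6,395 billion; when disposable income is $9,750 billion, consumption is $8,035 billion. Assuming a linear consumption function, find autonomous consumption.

MPC = ΔC/ΔY = (8035 − 6395)/(9750 − 7750) = 1640/2000 = 0.82
a = C − MPC·Y = 6395 − 0.82(7750) = 6395 − 6355 = 40

a = 40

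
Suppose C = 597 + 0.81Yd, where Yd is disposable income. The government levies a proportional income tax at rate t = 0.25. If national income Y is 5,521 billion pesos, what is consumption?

C = 3951.0075

Yd = (1 − 0.25)(5521) = 0.75(5521) = 4140.75
C = 597 + 0.81(4140.75) = 597 + 3354.0075 = 3951.0075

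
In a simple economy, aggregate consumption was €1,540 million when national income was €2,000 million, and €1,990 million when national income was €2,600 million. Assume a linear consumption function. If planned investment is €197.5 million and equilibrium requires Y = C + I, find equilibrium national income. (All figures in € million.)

MPC = (1990 − 1540)/(2600 − 2000) = 450/600 = 0.75
a = 1540 − 0.75(2000) = 40
Equilibrium: Y = 40 + 0.75Y + 197.5
0.25Y = 237.5, so Y = 237.5/0.25 = 950

Y = 950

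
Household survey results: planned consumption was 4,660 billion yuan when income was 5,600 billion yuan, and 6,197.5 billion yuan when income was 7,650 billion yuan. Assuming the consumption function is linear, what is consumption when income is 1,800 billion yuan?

C = 1810

MPC = (6197.5 − 4660)/(7650 − 5600) = 1537.5/2050 = 0.75
a = 4660 − 0.75(5600) = 4660 − 4200 = 460
C = 460 + 0.75(1800) = 460 + 1350 = 1810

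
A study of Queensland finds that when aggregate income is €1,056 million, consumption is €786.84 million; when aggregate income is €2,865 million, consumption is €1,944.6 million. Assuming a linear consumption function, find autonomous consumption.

a = 111

MPC = ΔC/ΔY = (1944.6 − 786.84)/(2865 − 1056) = 1157.76/1809 = 0.64
a = C − MPC·Y = 786.84 − 0.64(1056) = 786.84 − 675.84 = 111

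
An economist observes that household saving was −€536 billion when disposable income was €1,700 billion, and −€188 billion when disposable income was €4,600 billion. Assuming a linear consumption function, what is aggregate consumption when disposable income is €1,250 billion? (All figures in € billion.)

MPS = ΔS/ΔY = (-188 − (-536))/(4600 − 1700) = 348/2900 = 0.12
MPC = 1 − MPS = 0.88
Autonomous saving = -536 − 0.12(1700) = -740, so a = 740
C = 740 + 0.88(1250) = 740 + 1100 = 1840

C = 1840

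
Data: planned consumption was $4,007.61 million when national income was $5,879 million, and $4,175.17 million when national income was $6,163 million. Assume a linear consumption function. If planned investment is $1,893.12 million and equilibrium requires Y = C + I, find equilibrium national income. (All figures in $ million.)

MPC = (4175.17 − 4007.61)/(6163 − 5879) = 167.56/284 = 0.59
a = 4007.61 − 0.59(5879) = 539
Equilibrium: Y = 539 + 0.59Y + 1893.12
0.41Y = 2432.12, so Y = 2432.12/0.41 = 5932

Y = 5932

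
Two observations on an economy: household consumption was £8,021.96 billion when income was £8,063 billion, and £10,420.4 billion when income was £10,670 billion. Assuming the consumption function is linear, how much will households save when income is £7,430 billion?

S = -9.6

MPC = (10420.4 − 8021.96)/(10670 − 8063) = 2398.44/2607 = 0.92
a = 8021.96 − 0.92(8063) = 8021.96 − 7417.96 = 604
C = 604 + 0.92(7430) = 7439.6
S = 7430 − 7439.6 = -9.6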